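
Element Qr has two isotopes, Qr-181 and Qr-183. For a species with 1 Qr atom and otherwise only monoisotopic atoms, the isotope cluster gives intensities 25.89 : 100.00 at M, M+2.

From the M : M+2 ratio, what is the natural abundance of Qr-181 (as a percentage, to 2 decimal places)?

20.57%

If p is the fraction of Qr that is Qr-181, then I(M+2)/I(M) = [C(1,1)·p^0·(1−p)] / p^1 = 1·(1−p)/p = 100.00/25.89 = 3.8625
(1−p)/p = 3.8625/1 = 3.8625  ⇒  p = 1/(1 + 3.8625) = 0.2057
Qr-181: 20.57%, Qr-183: 79.43%.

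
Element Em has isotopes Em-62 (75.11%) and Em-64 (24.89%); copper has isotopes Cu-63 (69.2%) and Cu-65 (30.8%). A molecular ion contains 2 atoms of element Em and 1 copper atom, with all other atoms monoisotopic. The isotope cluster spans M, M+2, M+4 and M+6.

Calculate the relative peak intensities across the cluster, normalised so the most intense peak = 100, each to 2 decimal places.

Element Em pattern (n=2): 0.56415121 : 0.37389758 : 0.06195121
Copper pattern (n=1): 0.6920 : 0.3080
Convolve the two distributions (both contribute in 2-u steps):
  M: 0.56415121×0.6920 = 0.390393
  M+2: 0.56415121×0.3080 + 0.37389758×0.6920 = 0.432496
  M+4: 0.37389758×0.3080 + 0.06195121×0.6920 = 0.158031
  M+6: 0.06195121×0.3080 = 0.019081
Scale to base peak (0.432496) = 100: 90.27 : 100.00 : 36.54 : 4.41

90.27 : 100.00 : 36.54 : 4.41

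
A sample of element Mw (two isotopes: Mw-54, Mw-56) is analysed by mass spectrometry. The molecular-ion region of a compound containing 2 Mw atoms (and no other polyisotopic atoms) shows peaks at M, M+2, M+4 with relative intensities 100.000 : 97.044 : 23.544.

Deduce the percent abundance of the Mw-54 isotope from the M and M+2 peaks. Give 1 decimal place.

If p is the fraction of Mw that is Mw-54, then I(M+2)/I(M) = [C(2,1)·p^1·(1−p)] / p^2 = 2·(1−p)/p = 97.044/100.000 = 0.9704
(1−p)/p = 0.9704/2 = 0.4852  ⇒  p = 1/(1 + 0.4852) = 0.6733
Mw-54: 67.3%, Mw-56: 32.7%.

67.3%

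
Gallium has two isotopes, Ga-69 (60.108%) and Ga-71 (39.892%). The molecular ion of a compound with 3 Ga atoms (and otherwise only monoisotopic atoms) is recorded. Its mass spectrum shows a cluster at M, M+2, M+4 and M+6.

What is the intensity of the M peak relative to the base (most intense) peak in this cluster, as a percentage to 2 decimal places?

50.23%

(0.60108 + 0.39892)^3 gives M 0.2172, M+2 0.4324, M+4 0.2870, M+6 0.0635; the largest is M+2.
P(M+2) = C(3,1) × 0.60108^2 × 0.39892^1 = 3 × 0.36129717 × 0.39892 = 0.432386 (base)
P(M) = C(3,0) × 0.60108^3 × 0.39892^0 = 1 × 0.2171685 × 1.0000 = 0.217169
Relative intensity = 0.217169 / 0.432386 × 100 = 50.23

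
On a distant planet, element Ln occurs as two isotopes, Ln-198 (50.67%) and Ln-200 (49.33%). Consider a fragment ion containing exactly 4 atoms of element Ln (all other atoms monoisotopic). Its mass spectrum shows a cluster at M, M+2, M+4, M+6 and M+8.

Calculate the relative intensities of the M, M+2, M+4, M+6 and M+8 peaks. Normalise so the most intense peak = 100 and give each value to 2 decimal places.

17.58 : 68.48 : 100.00 : 64.90 : 15.80

The 4 Ln atoms are independent, so intensities follow the terms of (0.5067 + 0.4933)^4.
P(M) = 0.5067^4 = 0.065918
P(M+2) = 4 × 0.5067^3 × 0.4933^1 = 0.256699
P(M+4) = 6 × 0.5067^2 × 0.4933^2 = 0.374865
P(M+6) = 4 × 0.5067^1 × 0.4933^3 = 0.243301
P(M+8) = 0.4933^4 = 0.059217
The M+4 peak is largest (0.374865); scaling to 100 gives 17.58 : 68.48 : 100.00 : 64.90 : 15.80.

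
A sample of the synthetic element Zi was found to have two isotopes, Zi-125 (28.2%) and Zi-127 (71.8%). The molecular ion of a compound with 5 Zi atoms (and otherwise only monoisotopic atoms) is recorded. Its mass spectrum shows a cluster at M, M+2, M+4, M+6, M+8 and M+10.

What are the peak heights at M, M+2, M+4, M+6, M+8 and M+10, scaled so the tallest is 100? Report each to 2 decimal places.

Expanding (0.282 + 0.718)^5:
P(M) = 0.282^5 = 0.001783
P(M+2) = 5 × 0.282^4 × 0.718^1 = 0.022703
P(M+4) = 10 × 0.282^3 × 0.718^2 = 0.115610
P(M+6) = 10 × 0.282^2 × 0.718^3 = 0.294355
P(M+8) = 5 × 0.282^1 × 0.718^4 = 0.374729
P(M+10) = 0.718^5 = 0.190819
The M+8 peak is largest (0.374729); scaling to 100 gives 0.48 : 6.06 : 30.85 : 78.55 : 100.00 : 50.92.

0.48 : 6.06 : 30.85 : 78.55 : 100.00 : 50.92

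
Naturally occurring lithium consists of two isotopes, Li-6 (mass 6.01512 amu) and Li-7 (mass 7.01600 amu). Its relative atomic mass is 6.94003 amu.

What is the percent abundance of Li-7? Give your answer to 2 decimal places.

92.41%

With x = fraction of Li-6 (so Li-7 is 1 − x):
6.01512·x + 7.01600·(1 − x) = 6.94003
(6.01512 − 7.01600)·x = 6.94003 − 7.01600
x = -0.07597 / -1.00088 = 0.07590 → 7.59% Li-6, 92.41% Li-7.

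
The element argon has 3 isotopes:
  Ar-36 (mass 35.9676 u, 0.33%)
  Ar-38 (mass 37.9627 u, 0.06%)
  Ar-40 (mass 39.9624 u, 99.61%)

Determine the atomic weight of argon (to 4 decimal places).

39.9480 u

Average mass = Σ (abundance × isotope mass) = 0.0033 × 35.9676 + 0.0006 × 37.9627 + 0.9961 × 39.9624
= 0.11869 + 0.02278 + 39.80655 = 39.94802 u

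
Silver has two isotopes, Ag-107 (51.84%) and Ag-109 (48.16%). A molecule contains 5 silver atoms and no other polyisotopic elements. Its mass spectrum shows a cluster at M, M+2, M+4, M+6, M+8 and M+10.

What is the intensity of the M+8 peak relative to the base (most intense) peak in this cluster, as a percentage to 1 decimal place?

43.2%

Binomial terms of (0.5184 + 0.4816)^5: M 0.0374, M+2 0.1739, M+4 0.3231, M+6 0.3002, M+8 0.1394, M+10 0.0259 → M+4 is the base peak.
P(M+4) = C(5,2) × 0.5184^3 × 0.4816^2 = 10 × 0.13931407 × 0.23193856 = 0.323123 (base)
P(M+8) = C(5,4) × 0.5184^1 × 0.4816^4 = 5 × 0.5184 × 0.0537955 = 0.139438
Relative intensity = 0.139438 / 0.323123 × 100 = 43.2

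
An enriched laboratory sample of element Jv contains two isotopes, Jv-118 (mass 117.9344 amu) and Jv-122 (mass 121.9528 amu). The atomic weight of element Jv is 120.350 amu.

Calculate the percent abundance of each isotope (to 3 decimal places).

Jv-118: 39.887%, Jv-122: 60.113%

Writing the weighted mean with unknown fraction x of Jv-118:
117.9344·x + 121.9528·(1 − x) = 120.350
(117.9344 − 121.9528)·x = 120.350 − 121.9528
x = -1.6028 / -4.0184 = 0.39887 → 39.887% Jv-118, 60.113% Jv-122.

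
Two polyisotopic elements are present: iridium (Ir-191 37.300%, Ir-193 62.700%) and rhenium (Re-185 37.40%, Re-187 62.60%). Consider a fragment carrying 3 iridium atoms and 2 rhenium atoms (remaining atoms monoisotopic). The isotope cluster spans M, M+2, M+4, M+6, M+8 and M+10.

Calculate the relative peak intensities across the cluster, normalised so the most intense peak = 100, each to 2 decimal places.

Iridium pattern (n=3): 0.05189512 : 0.26170165 : 0.43991135 : 0.24649188
Rhenium pattern (n=2): 0.139876 : 0.468248 : 0.391876
Convolve the two distributions (both contribute in 2-u steps):
  M: 0.05189512×0.139876 = 0.007259
  M+2: 0.05189512×0.468248 + 0.26170165×0.139876 = 0.060906
  M+4: 0.05189512×0.391876 + 0.26170165×0.468248 + 0.43991135×0.139876 = 0.204411
  M+6: 0.26170165×0.391876 + 0.43991135×0.468248 + 0.24649188×0.139876 = 0.343021
  M+8: 0.43991135×0.391876 + 0.24649188×0.468248 = 0.287810
  M+10: 0.24649188×0.391876 = 0.096594
Scale to base peak (0.343021) = 100: 2.12 : 17.76 : 59.59 : 100.00 : 83.90 : 28.16

2.12 : 17.76 : 59.59 : 100.00 : 83.90 : 28.16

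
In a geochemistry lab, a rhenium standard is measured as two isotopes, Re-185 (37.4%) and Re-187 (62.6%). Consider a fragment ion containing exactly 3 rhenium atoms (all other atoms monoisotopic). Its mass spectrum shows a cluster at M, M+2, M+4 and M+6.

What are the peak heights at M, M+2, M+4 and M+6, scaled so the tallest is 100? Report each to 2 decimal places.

Each Re atom is independently Re-185 (p = 0.374) or Re-187 (q = 0.626); the cluster is the binomial expansion (p + q)^3.
P(M) = 0.374^3 = 0.052314
P(M+2) = 3 × 0.374^2 × 0.626^1 = 0.262687
P(M+4) = 3 × 0.374^1 × 0.626^2 = 0.439685
P(M+6) = 0.626^3 = 0.245314
The M+4 peak is largest (0.439685); scaling to 100 gives 11.90 : 59.74 : 100.00 : 55.79.

11.90 : 59.74 : 100.00 : 55.79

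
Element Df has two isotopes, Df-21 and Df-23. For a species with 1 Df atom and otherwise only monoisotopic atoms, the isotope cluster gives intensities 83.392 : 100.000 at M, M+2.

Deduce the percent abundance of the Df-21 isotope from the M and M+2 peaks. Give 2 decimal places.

Write p for the Df-21 fraction. I(M+2)/I(M) = [C(1,1)·p^0·(1−p)] / p^1 = 1·(1−p)/p = 100.000/83.392 = 1.1992
(1−p)/p = 1.1992/1 = 1.1992  ⇒  p = 1/(1 + 1.1992) = 0.4547
Df-21: 45.47%, Df-23: 54.53%.

45.47%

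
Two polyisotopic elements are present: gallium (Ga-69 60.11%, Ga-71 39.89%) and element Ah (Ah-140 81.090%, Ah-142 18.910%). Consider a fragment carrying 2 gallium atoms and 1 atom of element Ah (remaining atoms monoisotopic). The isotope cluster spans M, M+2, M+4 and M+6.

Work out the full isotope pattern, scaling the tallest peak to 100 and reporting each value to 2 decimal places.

Gallium pattern (n=2): 0.36132121 : 0.47955758 : 0.15912121
Element Ah pattern (n=1): 0.8109 : 0.1891
Convolve the two distributions (both contribute in 2-u steps):
  M: 0.36132121×0.8109 = 0.292995
  M+2: 0.36132121×0.1891 + 0.47955758×0.8109 = 0.457199
  M+4: 0.47955758×0.1891 + 0.15912121×0.8109 = 0.219716
  M+6: 0.15912121×0.1891 = 0.030090
Scale to base peak (0.457199) = 100: 64.08 : 100.00 : 48.06 : 6.58

64.08 : 100.00 : 48.06 : 6.58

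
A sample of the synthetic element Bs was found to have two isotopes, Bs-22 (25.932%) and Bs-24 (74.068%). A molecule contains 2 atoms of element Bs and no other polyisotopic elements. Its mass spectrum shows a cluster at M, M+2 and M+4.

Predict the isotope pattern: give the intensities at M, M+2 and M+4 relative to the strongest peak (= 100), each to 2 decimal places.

Each Bs atom is independently Bs-22 (p = 0.25932) or Bs-24 (q = 0.74068); the cluster is the binomial expansion (p + q)^2.
P(M) = 0.25932^2 = 0.067247
P(M+2) = 2 × 0.25932^1 × 0.74068^1 = 0.384146
P(M+4) = 0.74068^2 = 0.548607
The M+4 peak is largest (0.548607); scaling to 100 gives 12.26 : 70.02 : 100.00.

12.26 : 70.02 : 100.00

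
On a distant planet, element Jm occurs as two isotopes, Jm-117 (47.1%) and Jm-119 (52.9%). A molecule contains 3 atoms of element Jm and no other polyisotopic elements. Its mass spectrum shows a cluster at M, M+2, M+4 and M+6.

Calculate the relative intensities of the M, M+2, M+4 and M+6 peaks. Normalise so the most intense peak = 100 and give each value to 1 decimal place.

The 3 Jm atoms are independent, so intensities follow the terms of (0.471 + 0.529)^3.
P(M) = 0.471^3 = 0.104487
P(M+2) = 3 × 0.471^2 × 0.529^1 = 0.352062
P(M+4) = 3 × 0.471^1 × 0.529^2 = 0.395415
P(M+6) = 0.529^3 = 0.148036
The M+4 peak is largest (0.395415); scaling to 100 gives 26.4 : 89.0 : 100.0 : 37.4.

26.4 : 89.0 : 100.0 : 37.4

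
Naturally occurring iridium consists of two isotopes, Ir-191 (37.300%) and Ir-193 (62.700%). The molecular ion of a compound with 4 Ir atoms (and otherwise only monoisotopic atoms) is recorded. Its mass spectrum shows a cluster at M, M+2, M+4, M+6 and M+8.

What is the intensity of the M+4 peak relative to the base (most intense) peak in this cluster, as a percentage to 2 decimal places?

89.23%

Binomial terms of (0.37300 + 0.62700)^4: M 0.0194, M+2 0.1302, M+4 0.3282, M+6 0.3678, M+8 0.1546 → M+6 is the base peak.
P(M+6) = C(4,3) × 0.37300^1 × 0.62700^3 = 4 × 0.3730 × 0.24649188 = 0.367766 (base)
P(M+4) = C(4,2) × 0.37300^2 × 0.62700^2 = 6 × 0.139129 × 0.393129 = 0.328174
Relative intensity = 0.328174 / 0.367766 × 100 = 89.23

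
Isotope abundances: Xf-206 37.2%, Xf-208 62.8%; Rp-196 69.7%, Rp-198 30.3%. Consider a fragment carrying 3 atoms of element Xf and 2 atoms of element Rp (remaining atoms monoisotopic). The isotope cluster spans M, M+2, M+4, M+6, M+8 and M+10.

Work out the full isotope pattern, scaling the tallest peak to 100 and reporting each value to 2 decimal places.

Element Xf pattern (n=3): 0.05147885 : 0.26071546 : 0.44013254 : 0.24767315
Element Rp pattern (n=2): 0.485809 : 0.422382 : 0.091809
Convolve the two distributions (both contribute in 2-u steps):
  M: 0.05147885×0.485809 = 0.025009
  M+2: 0.05147885×0.422382 + 0.26071546×0.485809 = 0.148402
  M+4: 0.05147885×0.091809 + 0.26071546×0.422382 + 0.44013254×0.485809 = 0.328668
  M+6: 0.26071546×0.091809 + 0.44013254×0.422382 + 0.24767315×0.485809 = 0.330162
  M+8: 0.44013254×0.091809 + 0.24767315×0.422382 = 0.145021
  M+10: 0.24767315×0.091809 = 0.022739
Scale to base peak (0.330162) = 100: 7.57 : 44.95 : 99.55 : 100.00 : 43.92 : 6.89

7.57 : 44.95 : 99.55 : 100.00 : 43.92 : 6.89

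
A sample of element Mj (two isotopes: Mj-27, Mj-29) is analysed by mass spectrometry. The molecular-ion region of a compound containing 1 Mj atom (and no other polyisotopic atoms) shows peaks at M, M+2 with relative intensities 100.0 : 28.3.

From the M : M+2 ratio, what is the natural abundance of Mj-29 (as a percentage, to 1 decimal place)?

22.1%

Let p = fractional abundance of Mj-27. I(M+2)/I(M) = [C(1,1)·p^0·(1−p)] / p^1 = 1·(1−p)/p = 28.3/100.0 = 0.2830
(1−p)/p = 0.2830/1 = 0.2830  ⇒  p = 1/(1 + 0.2830) = 0.7794
Mj-27: 77.9%, Mj-29: 22.1%.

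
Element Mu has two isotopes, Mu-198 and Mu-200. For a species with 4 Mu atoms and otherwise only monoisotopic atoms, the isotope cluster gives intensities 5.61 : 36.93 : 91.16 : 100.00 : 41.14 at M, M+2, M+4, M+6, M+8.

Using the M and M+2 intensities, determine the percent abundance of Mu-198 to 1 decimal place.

Let p = fractional abundance of Mu-198. I(M+2)/I(M) = [C(4,1)·p^3·(1−p)] / p^4 = 4·(1−p)/p = 36.93/5.61 = 6.5829
(1−p)/p = 6.5829/4 = 1.6457  ⇒  p = 1/(1 + 1.6457) = 0.3780
Mu-198: 37.8%, Mu-200: 62.2%.

37.8%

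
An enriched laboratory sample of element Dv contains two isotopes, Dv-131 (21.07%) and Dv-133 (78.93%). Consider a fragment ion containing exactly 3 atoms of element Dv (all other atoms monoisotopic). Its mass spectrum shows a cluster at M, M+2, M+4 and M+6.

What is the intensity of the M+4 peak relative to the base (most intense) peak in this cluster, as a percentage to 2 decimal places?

80.08%

(0.2107 + 0.7893)^3 gives M 0.0094, M+2 0.1051, M+4 0.3938, M+6 0.4917; the largest is M+6.
P(M+6) = C(3,3) × 0.2107^0 × 0.7893^3 = 1 × 1.0000 × 0.49172955 = 0.491730 (base)
P(M+4) = C(3,2) × 0.2107^1 × 0.7893^2 = 3 × 0.2107 × 0.62299449 = 0.393795
Relative intensity = 0.393795 / 0.491730 × 100 = 80.08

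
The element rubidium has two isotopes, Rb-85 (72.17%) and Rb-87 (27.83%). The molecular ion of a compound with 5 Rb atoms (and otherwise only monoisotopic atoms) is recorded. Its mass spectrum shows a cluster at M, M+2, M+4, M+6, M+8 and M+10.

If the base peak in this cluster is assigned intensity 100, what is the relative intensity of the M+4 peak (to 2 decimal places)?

77.12

(0.7217 + 0.2783)^5 gives M 0.1958, M+2 0.3775, M+4 0.2911, M+6 0.1123, M+8 0.0216, M+10 0.0017; the largest is M+2.
P(M+2) = C(5,1) × 0.7217^4 × 0.2783^1 = 5 × 0.27128565 × 0.2783 = 0.377494 (base)
P(M+4) = C(5,2) × 0.7217^3 × 0.2783^2 = 10 × 0.37589809 × 0.07745089 = 0.291136
Relative intensity = 0.291136 / 0.377494 × 100 = 77.12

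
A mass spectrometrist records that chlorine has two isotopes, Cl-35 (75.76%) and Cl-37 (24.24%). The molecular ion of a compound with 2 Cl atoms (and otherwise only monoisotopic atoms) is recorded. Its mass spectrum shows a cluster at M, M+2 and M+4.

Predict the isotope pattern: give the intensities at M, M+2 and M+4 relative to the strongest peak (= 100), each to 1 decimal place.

Each Cl atom is independently Cl-35 (p = 0.7576) or Cl-37 (q = 0.2424); the cluster is the binomial expansion (p + q)^2.
P(M) = 0.7576^2 = 0.573958
P(M+2) = 2 × 0.7576^1 × 0.2424^1 = 0.367284
P(M+4) = 0.2424^2 = 0.058758
The M peak is largest (0.573958); scaling to 100 gives 100.0 : 64.0 : 10.2.

100.0 : 64.0 : 10.2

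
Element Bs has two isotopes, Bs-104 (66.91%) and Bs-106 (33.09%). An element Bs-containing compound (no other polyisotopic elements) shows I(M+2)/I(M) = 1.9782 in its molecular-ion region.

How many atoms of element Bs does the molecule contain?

The M+2/M ratio from n Bs atoms is n · q/p = n · 0.3309/0.6691.
n = 1.9782 × 0.6691/0.3309 = 4.00 ≈ 4

4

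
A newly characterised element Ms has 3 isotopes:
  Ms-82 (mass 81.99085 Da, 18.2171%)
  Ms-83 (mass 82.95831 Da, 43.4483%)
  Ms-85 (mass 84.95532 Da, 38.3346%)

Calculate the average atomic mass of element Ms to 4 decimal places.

83.5476 Da

Average mass = Σ (abundance × isotope mass) = 0.182171 × 81.99085 + 0.434483 × 82.95831 + 0.383346 × 84.95532
= 14.936355 + 36.043975 + 32.567282 = 83.547612 Da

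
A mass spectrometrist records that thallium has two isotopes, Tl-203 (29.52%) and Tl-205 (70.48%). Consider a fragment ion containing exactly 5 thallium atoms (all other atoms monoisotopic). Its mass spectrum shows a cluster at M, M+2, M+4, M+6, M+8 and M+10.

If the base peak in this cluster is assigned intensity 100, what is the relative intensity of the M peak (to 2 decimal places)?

0.62

Term probabilities: M 0.0022, M+2 0.0268, M+4 0.1278, M+6 0.3051, M+8 0.3642, M+10 0.1739. Base peak = M+8.
P(M+8) = C(5,4) × 0.2952^1 × 0.7048^4 = 5 × 0.2952 × 0.24675365 = 0.364208 (base)
P(M) = C(5,0) × 0.2952^5 × 0.7048^0 = 1 × 0.00224172 × 1.0000 = 0.002242
Relative intensity = 0.002242 / 0.364208 × 100 = 0.62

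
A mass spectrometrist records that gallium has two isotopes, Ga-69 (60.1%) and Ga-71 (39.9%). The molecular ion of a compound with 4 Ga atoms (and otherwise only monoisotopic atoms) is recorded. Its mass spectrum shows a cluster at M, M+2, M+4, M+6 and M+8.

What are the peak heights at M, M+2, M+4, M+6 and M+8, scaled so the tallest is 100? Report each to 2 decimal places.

Each Ga atom is independently Ga-69 (p = 0.601) or Ga-71 (q = 0.399); the cluster is the binomial expansion (p + q)^4.
P(M) = 0.601^4 = 0.130466
P(M+2) = 4 × 0.601^3 × 0.399^1 = 0.346463
P(M+4) = 6 × 0.601^2 × 0.399^2 = 0.345021
P(M+6) = 4 × 0.601^1 × 0.399^3 = 0.152705
P(M+8) = 0.399^4 = 0.025345
The M+2 peak is largest (0.346463); scaling to 100 gives 37.66 : 100.00 : 99.58 : 44.08 : 7.32.

37.66 : 100.00 : 99.58 : 44.08 : 7.32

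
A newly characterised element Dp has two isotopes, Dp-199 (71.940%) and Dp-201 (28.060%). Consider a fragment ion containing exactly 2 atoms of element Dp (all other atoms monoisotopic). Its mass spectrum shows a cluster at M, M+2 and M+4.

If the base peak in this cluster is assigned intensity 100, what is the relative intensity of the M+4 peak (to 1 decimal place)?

15.2

(0.71940 + 0.28060)^2 gives M 0.5175, M+2 0.4037, M+4 0.0787; the largest is M.
P(M) = C(2,0) × 0.71940^2 × 0.28060^0 = 1 × 0.51753636 × 1.0000 = 0.517536 (base)
P(M+4) = C(2,2) × 0.71940^0 × 0.28060^2 = 1 × 1.0000 × 0.07873636 = 0.078736
Relative intensity = 0.078736 / 0.517536 × 100 = 15.2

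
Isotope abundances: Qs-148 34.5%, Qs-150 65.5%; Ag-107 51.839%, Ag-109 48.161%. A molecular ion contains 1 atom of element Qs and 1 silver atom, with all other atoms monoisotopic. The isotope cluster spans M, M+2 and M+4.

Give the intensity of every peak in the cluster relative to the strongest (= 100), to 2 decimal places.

Element Qs pattern (n=1): 0.3450 : 0.6550
Silver pattern (n=1): 0.51839 : 0.48161
Convolve the two distributions (both contribute in 2-u steps):
  M: 0.3450×0.51839 = 0.178845
  M+2: 0.3450×0.48161 + 0.6550×0.51839 = 0.505701
  M+4: 0.6550×0.48161 = 0.315455
Scale to base peak (0.505701) = 100: 35.37 : 100.00 : 62.38

35.37 : 100.00 : 62.38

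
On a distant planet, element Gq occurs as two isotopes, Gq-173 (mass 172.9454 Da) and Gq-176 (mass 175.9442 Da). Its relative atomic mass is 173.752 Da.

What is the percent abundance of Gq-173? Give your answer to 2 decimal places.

73.10%

With x = fraction of Gq-173 (so Gq-176 is 1 − x):
172.9454·x + 175.9442·(1 − x) = 173.752
(172.9454 − 175.9442)·x = 173.752 − 175.9442
x = -2.1922 / -2.9988 = 0.73103 → 73.10% Gq-173, 26.90% Gq-176.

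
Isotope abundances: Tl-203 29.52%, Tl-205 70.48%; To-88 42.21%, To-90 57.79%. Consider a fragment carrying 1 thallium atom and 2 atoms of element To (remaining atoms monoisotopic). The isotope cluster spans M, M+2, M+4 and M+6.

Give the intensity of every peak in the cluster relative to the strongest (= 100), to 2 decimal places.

Thallium pattern (n=1): 0.2952 : 0.7048
Element To pattern (n=2): 0.17816841 : 0.48786318 : 0.33396841
Convolve the two distributions (both contribute in 2-u steps):
  M: 0.2952×0.17816841 = 0.052595
  M+2: 0.2952×0.48786318 + 0.7048×0.17816841 = 0.269590
  M+4: 0.2952×0.33396841 + 0.7048×0.48786318 = 0.442433
  M+6: 0.7048×0.33396841 = 0.235381
Scale to base peak (0.442433) = 100: 11.89 : 60.93 : 100.00 : 53.20

11.89 : 60.93 : 100.00 : 53.20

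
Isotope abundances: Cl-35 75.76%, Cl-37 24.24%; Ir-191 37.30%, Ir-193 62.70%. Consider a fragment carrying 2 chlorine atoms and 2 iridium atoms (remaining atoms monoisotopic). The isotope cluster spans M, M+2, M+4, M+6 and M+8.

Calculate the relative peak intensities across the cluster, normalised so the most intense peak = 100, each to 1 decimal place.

19.7 : 78.8 : 100.0 : 42.4 : 5.7

Chlorine pattern (n=2): 0.57395776 : 0.36728448 : 0.05875776
Iridium pattern (n=2): 0.139129 : 0.467742 : 0.393129
Convolve the two distributions (both contribute in 2-u steps):
  M: 0.57395776×0.139129 = 0.079854
  M+2: 0.57395776×0.467742 + 0.36728448×0.139129 = 0.319564
  M+4: 0.57395776×0.393129 + 0.36728448×0.467742 + 0.05875776×0.139129 = 0.405609
  M+6: 0.36728448×0.393129 + 0.05875776×0.467742 = 0.171874
  M+8: 0.05875776×0.393129 = 0.023099
Scale to base peak (0.405609) = 100: 19.7 : 78.8 : 100.0 : 42.4 : 5.7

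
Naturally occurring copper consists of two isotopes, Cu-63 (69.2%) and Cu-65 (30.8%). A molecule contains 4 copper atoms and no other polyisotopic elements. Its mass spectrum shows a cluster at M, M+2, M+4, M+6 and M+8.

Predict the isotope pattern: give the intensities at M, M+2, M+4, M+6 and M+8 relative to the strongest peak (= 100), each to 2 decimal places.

Expanding (0.692 + 0.308)^4:
P(M) = 0.692^4 = 0.229311
P(M+2) = 4 × 0.692^3 × 0.308^1 = 0.408253
P(M+4) = 6 × 0.692^2 × 0.308^2 = 0.272562
P(M+6) = 4 × 0.692^1 × 0.308^3 = 0.080876
P(M+8) = 0.308^4 = 0.008999
The M+2 peak is largest (0.408253); scaling to 100 gives 56.17 : 100.00 : 66.76 : 19.81 : 2.20.

56.17 : 100.00 : 66.76 : 19.81 : 2.20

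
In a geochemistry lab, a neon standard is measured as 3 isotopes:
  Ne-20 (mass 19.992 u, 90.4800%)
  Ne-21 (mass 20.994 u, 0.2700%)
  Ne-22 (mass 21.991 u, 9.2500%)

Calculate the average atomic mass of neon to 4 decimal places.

20.1796 u

Average mass = Σ (abundance × isotope mass) = 0.904800 × 19.992 + 0.002700 × 20.994 + 0.092500 × 21.991
= 18.08876 + 0.05668 + 2.03417 = 20.17961 u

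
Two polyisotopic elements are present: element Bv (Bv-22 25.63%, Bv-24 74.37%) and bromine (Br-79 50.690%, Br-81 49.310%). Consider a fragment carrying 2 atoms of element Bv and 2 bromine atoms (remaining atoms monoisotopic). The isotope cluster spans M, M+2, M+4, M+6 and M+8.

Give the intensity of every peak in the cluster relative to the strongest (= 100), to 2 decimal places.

Element Bv pattern (n=2): 0.06568969 : 0.38122062 : 0.55308969
Bromine pattern (n=2): 0.25694761 : 0.49990478 : 0.24314761
Convolve the two distributions (both contribute in 2-u steps):
  M: 0.06568969×0.25694761 = 0.016879
  M+2: 0.06568969×0.49990478 + 0.38122062×0.25694761 = 0.130792
  M+4: 0.06568969×0.24314761 + 0.38122062×0.49990478 + 0.55308969×0.25694761 = 0.348661
  M+6: 0.38122062×0.24314761 + 0.55308969×0.49990478 = 0.369185
  M+8: 0.55308969×0.24314761 = 0.134482
Scale to base peak (0.369185) = 100: 4.57 : 35.43 : 94.44 : 100.00 : 36.43

4.57 : 35.43 : 94.44 : 100.00 : 36.43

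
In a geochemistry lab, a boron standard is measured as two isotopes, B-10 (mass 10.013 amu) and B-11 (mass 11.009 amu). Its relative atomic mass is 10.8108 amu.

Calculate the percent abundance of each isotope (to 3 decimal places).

With x = fraction of B-10 (so B-11 is 1 − x):
10.013·x + 11.009·(1 − x) = 10.8108
(10.013 − 11.009)·x = 10.8108 − 11.009
x = -0.1982 / -0.996 = 0.19900 → 19.900% B-10, 80.100% B-11.

B-10: 19.900%, B-11: 80.100%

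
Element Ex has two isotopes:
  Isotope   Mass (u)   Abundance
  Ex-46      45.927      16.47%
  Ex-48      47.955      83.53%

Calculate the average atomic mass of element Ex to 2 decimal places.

Average mass = Σ (abundance × isotope mass) = 0.1647 × 45.927 + 0.8353 × 47.955
= 7.5642 + 40.0568 = 47.6210 u

47.62 u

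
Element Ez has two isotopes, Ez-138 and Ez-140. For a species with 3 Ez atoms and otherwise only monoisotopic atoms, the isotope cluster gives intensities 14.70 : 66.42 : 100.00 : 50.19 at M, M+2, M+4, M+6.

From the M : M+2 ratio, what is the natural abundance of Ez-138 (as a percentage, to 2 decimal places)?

39.90%

Let p = fractional abundance of Ez-138. I(M+2)/I(M) = [C(3,1)·p^2·(1−p)] / p^3 = 3·(1−p)/p = 66.42/14.70 = 4.5184
(1−p)/p = 4.5184/3 = 1.5061  ⇒  p = 1/(1 + 1.5061) = 0.3990
Ez-138: 39.90%, Ez-140: 60.10%.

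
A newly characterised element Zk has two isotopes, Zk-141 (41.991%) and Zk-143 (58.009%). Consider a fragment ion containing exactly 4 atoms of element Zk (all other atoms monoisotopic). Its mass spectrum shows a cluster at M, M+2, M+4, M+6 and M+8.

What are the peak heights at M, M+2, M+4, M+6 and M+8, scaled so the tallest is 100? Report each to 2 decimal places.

Each Zk atom is independently Zk-141 (p = 0.41991) or Zk-143 (q = 0.58009); the cluster is the binomial expansion (p + q)^4.
P(M) = 0.41991^4 = 0.031090
P(M+2) = 4 × 0.41991^3 × 0.58009^1 = 0.171800
P(M+4) = 6 × 0.41991^2 × 0.58009^2 = 0.356004
P(M+6) = 4 × 0.41991^1 × 0.58009^3 = 0.327871
P(M+8) = 0.58009^4 = 0.113235
The M+4 peak is largest (0.356004); scaling to 100 gives 8.73 : 48.26 : 100.00 : 92.10 : 31.81.

8.73 : 48.26 : 100.00 : 92.10 : 31.81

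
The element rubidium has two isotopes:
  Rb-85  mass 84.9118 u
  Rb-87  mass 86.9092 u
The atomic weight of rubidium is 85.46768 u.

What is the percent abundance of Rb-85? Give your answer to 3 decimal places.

72.170%

Writing the weighted mean with unknown fraction x of Rb-85:
84.9118·x + 86.9092·(1 − x) = 85.46768
(84.9118 − 86.9092)·x = 85.46768 − 86.9092
x = -1.44152 / -1.9974 = 0.72170 → 72.170% Rb-85, 27.830% Rb-87.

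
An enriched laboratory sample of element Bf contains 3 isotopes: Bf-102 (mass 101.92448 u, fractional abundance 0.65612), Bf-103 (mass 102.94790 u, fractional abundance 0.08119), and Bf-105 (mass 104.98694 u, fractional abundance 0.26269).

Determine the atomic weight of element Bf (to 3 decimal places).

Ar = Σ fᵢ·mᵢ = 0.65612 × 101.92448 + 0.08119 × 102.94790 + 0.26269 × 104.98694
= 66.874690 + 8.358340 + 27.579019 = 102.812049 u

102.812 u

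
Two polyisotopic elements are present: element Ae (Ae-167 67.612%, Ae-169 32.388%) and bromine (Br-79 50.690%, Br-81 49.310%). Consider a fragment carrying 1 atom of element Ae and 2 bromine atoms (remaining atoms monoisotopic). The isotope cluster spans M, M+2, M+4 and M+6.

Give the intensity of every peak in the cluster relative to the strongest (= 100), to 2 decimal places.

Element Ae pattern (n=1): 0.67612 : 0.32388
Bromine pattern (n=2): 0.25694761 : 0.49990478 : 0.24314761
Convolve the two distributions (both contribute in 2-u steps):
  M: 0.67612×0.25694761 = 0.173727
  M+2: 0.67612×0.49990478 + 0.32388×0.25694761 = 0.421216
  M+4: 0.67612×0.24314761 + 0.32388×0.49990478 = 0.326306
  M+6: 0.32388×0.24314761 = 0.078751
Scale to base peak (0.421216) = 100: 41.24 : 100.00 : 77.47 : 18.70

41.24 : 100.00 : 77.47 : 18.70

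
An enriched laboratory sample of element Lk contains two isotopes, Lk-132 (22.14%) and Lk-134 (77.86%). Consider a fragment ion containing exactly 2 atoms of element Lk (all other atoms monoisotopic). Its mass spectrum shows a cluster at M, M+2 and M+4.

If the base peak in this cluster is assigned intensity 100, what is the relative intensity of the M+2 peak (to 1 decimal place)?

56.9

Binomial terms of (0.2214 + 0.7786)^2: M 0.0490, M+2 0.3448, M+4 0.6062 → M+4 is the base peak.
P(M+4) = C(2,2) × 0.2214^0 × 0.7786^2 = 1 × 1.0000 × 0.60621796 = 0.606218 (base)
P(M+2) = C(2,1) × 0.2214^1 × 0.7786^1 = 2 × 0.2214 × 0.7786 = 0.344764
Relative intensity = 0.344764 / 0.606218 × 100 = 56.9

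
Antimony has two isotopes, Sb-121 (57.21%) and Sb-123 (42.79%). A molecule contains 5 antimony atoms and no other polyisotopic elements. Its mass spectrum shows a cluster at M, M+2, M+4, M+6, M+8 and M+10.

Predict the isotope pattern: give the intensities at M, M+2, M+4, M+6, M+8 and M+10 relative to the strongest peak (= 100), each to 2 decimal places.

17.88 : 66.85 : 100.00 : 74.79 : 27.97 : 4.18

Expanding (0.5721 + 0.4279)^5:
P(M) = 0.5721^5 = 0.061286
P(M+2) = 5 × 0.5721^4 × 0.4279^1 = 0.229192
P(M+4) = 10 × 0.5721^3 × 0.4279^2 = 0.342847
P(M+6) = 10 × 0.5721^2 × 0.4279^3 = 0.256431
P(M+8) = 5 × 0.5721^1 × 0.4279^4 = 0.095898
P(M+10) = 0.4279^5 = 0.014345
The M+4 peak is largest (0.342847); scaling to 100 gives 17.88 : 66.85 : 100.00 : 74.79 : 27.97 : 4.18.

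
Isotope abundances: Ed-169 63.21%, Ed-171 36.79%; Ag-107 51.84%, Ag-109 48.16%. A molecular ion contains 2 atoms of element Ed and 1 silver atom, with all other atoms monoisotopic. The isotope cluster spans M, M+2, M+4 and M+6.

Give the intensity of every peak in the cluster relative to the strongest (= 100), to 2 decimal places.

47.78 : 100.00 : 67.85 : 15.04

Element Ed pattern (n=2): 0.39955041 : 0.46509918 : 0.13535041
Silver pattern (n=1): 0.5184 : 0.4816
Convolve the two distributions (both contribute in 2-u steps):
  M: 0.39955041×0.5184 = 0.207127
  M+2: 0.39955041×0.4816 + 0.46509918×0.5184 = 0.433531
  M+4: 0.46509918×0.4816 + 0.13535041×0.5184 = 0.294157
  M+6: 0.13535041×0.4816 = 0.065185
Scale to base peak (0.433531) = 100: 47.78 : 100.00 : 67.85 : 15.04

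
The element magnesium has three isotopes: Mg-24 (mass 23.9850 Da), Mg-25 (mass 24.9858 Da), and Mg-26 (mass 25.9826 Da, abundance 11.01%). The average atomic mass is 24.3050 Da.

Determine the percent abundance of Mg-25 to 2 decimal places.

10.00%

The remaining 88.99% is split between Mg-24 (fraction x) and Mg-25 (fraction 0.8899 − x).
Substituting: 23.9850x + 24.9858(0.8899 − x) = 21.44431574
(23.9850 − 24.9858)x = -0.79054768  ⇒  x = 0.78992, y = 0.09998
Mg-24: 78.99%, Mg-25: 10.00%.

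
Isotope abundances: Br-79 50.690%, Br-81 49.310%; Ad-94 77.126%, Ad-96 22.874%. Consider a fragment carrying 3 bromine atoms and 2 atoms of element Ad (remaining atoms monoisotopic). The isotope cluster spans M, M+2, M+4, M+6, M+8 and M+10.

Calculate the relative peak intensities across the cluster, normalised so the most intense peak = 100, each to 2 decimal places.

21.47 : 75.39 : 100.00 : 61.43 : 17.08 : 1.74

Bromine pattern (n=3): 0.13024674 : 0.3801026 : 0.36975457 : 0.11989609
Element Ad pattern (n=2): 0.59484199 : 0.35283602 : 0.05232199
Convolve the two distributions (both contribute in 2-u steps):
  M: 0.13024674×0.59484199 = 0.077476
  M+2: 0.13024674×0.35283602 + 0.3801026×0.59484199 = 0.272057
  M+4: 0.13024674×0.05232199 + 0.3801026×0.35283602 + 0.36975457×0.59484199 = 0.360874
  M+6: 0.3801026×0.05232199 + 0.36975457×0.35283602 + 0.11989609×0.59484199 = 0.221670
  M+8: 0.36975457×0.05232199 + 0.11989609×0.35283602 = 0.061650
  M+10: 0.11989609×0.05232199 = 0.006273
Scale to base peak (0.360874) = 100: 21.47 : 75.39 : 100.00 : 61.43 : 17.08 : 1.74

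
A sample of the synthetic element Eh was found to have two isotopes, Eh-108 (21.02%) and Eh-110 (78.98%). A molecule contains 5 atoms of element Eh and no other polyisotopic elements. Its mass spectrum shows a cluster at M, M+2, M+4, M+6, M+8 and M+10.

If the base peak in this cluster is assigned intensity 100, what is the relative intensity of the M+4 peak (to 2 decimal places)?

Term probabilities: M 0.0004, M+2 0.0077, M+4 0.0579, M+6 0.2177, M+8 0.4090, M+10 0.3073. Base peak = M+8.
P(M+8) = C(5,4) × 0.2102^1 × 0.7898^4 = 5 × 0.2102 × 0.38910653 = 0.408951 (base)
P(M+4) = C(5,2) × 0.2102^3 × 0.7898^2 = 10 × 0.00928749 × 0.62378404 = 0.057934
Relative intensity = 0.057934 / 0.408951 × 100 = 14.17

14.17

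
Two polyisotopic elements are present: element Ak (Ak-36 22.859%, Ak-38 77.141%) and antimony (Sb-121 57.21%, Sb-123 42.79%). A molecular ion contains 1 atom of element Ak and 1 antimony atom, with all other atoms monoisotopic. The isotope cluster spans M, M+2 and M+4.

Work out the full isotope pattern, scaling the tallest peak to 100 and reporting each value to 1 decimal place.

Element Ak pattern (n=1): 0.22859 : 0.77141
Antimony pattern (n=1): 0.5721 : 0.4279
Convolve the two distributions (both contribute in 2-u steps):
  M: 0.22859×0.5721 = 0.130776
  M+2: 0.22859×0.4279 + 0.77141×0.5721 = 0.539137
  M+4: 0.77141×0.4279 = 0.330086
Scale to base peak (0.539137) = 100: 24.3 : 100.0 : 61.2

24.3 : 100.0 : 61.2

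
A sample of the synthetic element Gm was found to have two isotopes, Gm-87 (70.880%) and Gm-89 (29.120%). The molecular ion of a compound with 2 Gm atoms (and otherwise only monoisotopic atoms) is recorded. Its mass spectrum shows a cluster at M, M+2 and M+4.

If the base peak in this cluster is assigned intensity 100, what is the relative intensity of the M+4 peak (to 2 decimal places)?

16.88

Term probabilities: M 0.5024, M+2 0.4128, M+4 0.0848. Base peak = M.
P(M) = C(2,0) × 0.70880^2 × 0.29120^0 = 1 × 0.50239744 × 1.0000 = 0.502397 (base)
P(M+4) = C(2,2) × 0.70880^0 × 0.29120^2 = 1 × 1.0000 × 0.08479744 = 0.084797
Relative intensity = 0.084797 / 0.502397 × 100 = 16.88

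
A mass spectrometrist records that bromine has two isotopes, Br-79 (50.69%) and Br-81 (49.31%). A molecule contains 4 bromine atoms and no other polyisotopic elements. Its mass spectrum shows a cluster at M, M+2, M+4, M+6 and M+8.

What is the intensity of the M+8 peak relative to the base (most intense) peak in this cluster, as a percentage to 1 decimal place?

(0.5069 + 0.4931)^4 gives M 0.0660, M+2 0.2569, M+4 0.3749, M+6 0.2431, M+8 0.0591; the largest is M+4.
P(M+4) = C(4,2) × 0.5069^2 × 0.4931^2 = 6 × 0.25694761 × 0.24314761 = 0.374857 (base)
P(M+8) = C(4,4) × 0.5069^0 × 0.4931^4 = 1 × 1.0000 × 0.05912076 = 0.059121
Relative intensity = 0.059121 / 0.374857 × 100 = 15.8

15.8%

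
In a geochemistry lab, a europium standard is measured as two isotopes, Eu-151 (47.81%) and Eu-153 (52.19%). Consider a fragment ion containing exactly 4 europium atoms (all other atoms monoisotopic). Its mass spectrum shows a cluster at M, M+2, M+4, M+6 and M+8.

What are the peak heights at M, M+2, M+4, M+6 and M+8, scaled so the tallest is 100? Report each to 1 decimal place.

14.0 : 61.1 : 100.0 : 72.8 : 19.9

Each Eu atom is independently Eu-151 (p = 0.4781) or Eu-153 (q = 0.5219); the cluster is the binomial expansion (p + q)^4.
P(M) = 0.4781^4 = 0.052249
P(M+2) = 4 × 0.4781^3 × 0.5219^1 = 0.228141
P(M+4) = 6 × 0.4781^2 × 0.5219^2 = 0.373563
P(M+6) = 4 × 0.4781^1 × 0.5219^3 = 0.271857
P(M+8) = 0.5219^4 = 0.074191
The M+4 peak is largest (0.373563); scaling to 100 gives 14.0 : 61.1 : 100.0 : 72.8 : 19.9.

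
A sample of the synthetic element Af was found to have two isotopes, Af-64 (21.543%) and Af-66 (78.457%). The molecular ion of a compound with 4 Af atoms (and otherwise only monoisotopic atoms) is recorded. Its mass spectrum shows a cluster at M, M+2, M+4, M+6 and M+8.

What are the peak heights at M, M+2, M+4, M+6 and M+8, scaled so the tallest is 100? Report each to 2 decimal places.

Expanding (0.21543 + 0.78457)^4:
P(M) = 0.21543^4 = 0.002154
P(M+2) = 4 × 0.21543^3 × 0.78457^1 = 0.031377
P(M+4) = 6 × 0.21543^2 × 0.78457^2 = 0.171406
P(M+6) = 4 × 0.21543^1 × 0.78457^3 = 0.416161
P(M+8) = 0.78457^4 = 0.378902
The M+6 peak is largest (0.416161); scaling to 100 gives 0.52 : 7.54 : 41.19 : 100.00 : 91.05.

0.52 : 7.54 : 41.19 : 100.00 : 91.05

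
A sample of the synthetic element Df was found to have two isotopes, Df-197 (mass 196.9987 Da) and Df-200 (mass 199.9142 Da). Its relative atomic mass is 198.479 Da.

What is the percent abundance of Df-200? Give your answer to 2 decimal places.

Let x be the fractional abundance of Df-197; then Df-200 has abundance 1 − x.
196.9987·x + 199.9142·(1 − x) = 198.479
(196.9987 − 199.9142)·x = 198.479 − 199.9142
x = -1.4352 / -2.9155 = 0.49227 → 49.23% Df-197, 50.77% Df-200.

50.77%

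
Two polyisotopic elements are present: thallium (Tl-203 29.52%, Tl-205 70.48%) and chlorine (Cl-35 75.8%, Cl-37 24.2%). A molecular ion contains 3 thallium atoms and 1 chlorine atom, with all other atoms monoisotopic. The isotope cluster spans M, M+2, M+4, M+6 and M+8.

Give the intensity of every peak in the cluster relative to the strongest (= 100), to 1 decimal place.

Thallium pattern (n=3): 0.02572463 : 0.18425524 : 0.43991564 : 0.35010449
Chlorine pattern (n=1): 0.7580 : 0.2420
Convolve the two distributions (both contribute in 2-u steps):
  M: 0.02572463×0.7580 = 0.019499
  M+2: 0.02572463×0.2420 + 0.18425524×0.7580 = 0.145891
  M+4: 0.18425524×0.2420 + 0.43991564×0.7580 = 0.378046
  M+6: 0.43991564×0.2420 + 0.35010449×0.7580 = 0.371839
  M+8: 0.35010449×0.2420 = 0.084725
Scale to base peak (0.378046) = 100: 5.2 : 38.6 : 100.0 : 98.4 : 22.4

5.2 : 38.6 : 100.0 : 98.4 : 22.4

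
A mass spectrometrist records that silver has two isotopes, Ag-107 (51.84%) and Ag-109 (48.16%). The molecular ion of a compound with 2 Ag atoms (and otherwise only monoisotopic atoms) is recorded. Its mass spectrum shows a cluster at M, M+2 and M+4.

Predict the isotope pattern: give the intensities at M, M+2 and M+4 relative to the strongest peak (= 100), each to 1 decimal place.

53.8 : 100.0 : 46.5

Each Ag atom is independently Ag-107 (p = 0.5184) or Ag-109 (q = 0.4816); the cluster is the binomial expansion (p + q)^2.
P(M) = 0.5184^2 = 0.268739
P(M+2) = 2 × 0.5184^1 × 0.4816^1 = 0.499323
P(M+4) = 0.4816^2 = 0.231939
The M+2 peak is largest (0.499323); scaling to 100 gives 53.8 : 100.0 : 46.5.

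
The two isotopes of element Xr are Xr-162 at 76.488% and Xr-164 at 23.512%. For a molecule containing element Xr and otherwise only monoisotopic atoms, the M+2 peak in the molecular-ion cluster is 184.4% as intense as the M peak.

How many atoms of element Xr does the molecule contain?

6

With n Xr atoms, P(M+2)/P(M) = C(n,1)·p^(n−1)q / p^n = n·q/p = n · 0.23512/0.76488.
n = 1.844 × 0.76488/0.23512 = 6.00 ≈ 6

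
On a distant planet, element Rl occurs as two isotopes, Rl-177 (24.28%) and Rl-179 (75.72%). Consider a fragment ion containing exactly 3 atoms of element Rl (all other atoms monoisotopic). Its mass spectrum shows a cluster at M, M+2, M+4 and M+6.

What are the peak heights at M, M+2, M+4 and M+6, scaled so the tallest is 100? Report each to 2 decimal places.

3.30 : 30.85 : 96.20 : 100.00

The 3 Rl atoms are independent, so intensities follow the terms of (0.2428 + 0.7572)^3.
P(M) = 0.2428^3 = 0.014314
P(M+2) = 3 × 0.2428^2 × 0.7572^1 = 0.133915
P(M+4) = 3 × 0.2428^1 × 0.7572^2 = 0.417629
P(M+6) = 0.7572^3 = 0.434142
The M+6 peak is largest (0.434142); scaling to 100 gives 3.30 : 30.85 : 96.20 : 100.00.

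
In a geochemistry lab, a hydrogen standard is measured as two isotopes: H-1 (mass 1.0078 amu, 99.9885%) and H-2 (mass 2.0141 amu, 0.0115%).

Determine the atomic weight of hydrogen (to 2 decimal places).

1.01 amu

Average mass = Σ (abundance × isotope mass) = 0.999885 × 1.0078 + 0.000115 × 2.0141
= 1.00768 + 0.00023 = 1.00791 amu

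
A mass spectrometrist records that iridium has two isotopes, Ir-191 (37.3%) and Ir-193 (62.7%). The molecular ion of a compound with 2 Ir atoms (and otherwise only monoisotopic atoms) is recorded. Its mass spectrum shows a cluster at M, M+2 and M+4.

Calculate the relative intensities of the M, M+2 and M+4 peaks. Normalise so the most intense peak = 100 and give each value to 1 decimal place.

29.7 : 100.0 : 84.0

Expanding (0.373 + 0.627)^2:
P(M) = 0.373^2 = 0.139129
P(M+2) = 2 × 0.373^1 × 0.627^1 = 0.467742
P(M+4) = 0.627^2 = 0.393129
The M+2 peak is largest (0.467742); scaling to 100 gives 29.7 : 100.0 : 84.0.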